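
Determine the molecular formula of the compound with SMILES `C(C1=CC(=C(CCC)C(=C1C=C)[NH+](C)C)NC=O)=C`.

Heavy atoms from the SMILES: 16 C, 2 N, 1 O.
Implicit hydrogens by atom environment:
  5 × C (aromatic): no H
  4 × C: 2 H each → 8
  3 × C: 3 H each → 9
  3 × C: 1 H each → 3
  1 × C (aromatic): 1 H
  1 × N: 1 H
  1 × N (charge +1): 1 H
  1 × O: no H
  Total hydrogens = 23.
Net charge +1.
Molecular formula: C16H23N2O+

C16H23N2O+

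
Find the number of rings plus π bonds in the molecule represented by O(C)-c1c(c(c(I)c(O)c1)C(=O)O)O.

Molecular formula from the SMILES: C8H7IO5.
DoU = (2C + 2 + N − H − X)/2 = (2·8 + 2 + 0 − 7 − 1)/2 = 10/2 = 5.
(Structurally: 1 ring(s) + 4 π bond(s) = 5.)

5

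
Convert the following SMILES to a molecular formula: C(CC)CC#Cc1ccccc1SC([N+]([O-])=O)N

C13H16N2O2S

Heavy atoms from the SMILES: 13 C, 2 N, 2 O, 1 S.
Implicit hydrogens by atom environment:
  4 × C (aromatic): 1 H each → 4
  3 × C: 2 H each → 6
  2 × C (aromatic): no H
  2 × C: no H
  1 × C: 3 H
  1 × C: 1 H
  1 × N: 2 H
  1 × N (charge +1): no H
  1 × O: no H
  1 × O (charge -1): no H
  1 × S: no H
  Total hydrogens = 16.
Molecular formula: C13H16N2O2S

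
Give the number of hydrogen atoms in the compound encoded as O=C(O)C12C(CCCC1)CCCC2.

Hydrogens are implicit in SMILES; fill each atom to its normal valence:
  8 × C: 2 H each → 16
  2 × C: no H
  1 × C: 1 H
  1 × O: 1 H
  1 × O: no H
  Total hydrogens = 18.

18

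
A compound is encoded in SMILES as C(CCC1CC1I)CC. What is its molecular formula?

Heavy atoms from the SMILES: 8 C, 1 I.
Implicit hydrogens by atom environment:
  5 × C: 2 H each → 10
  2 × C: 1 H each → 2
  1 × C: 3 H
  1 × I: no H
  Total hydrogens = 15.
Molecular formula: C8H15I

C8H15I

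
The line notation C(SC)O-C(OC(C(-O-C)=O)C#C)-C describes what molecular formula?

C9H14O4S

Heavy atoms from the SMILES: 9 C, 4 O, 1 S.
Implicit hydrogens by atom environment:
  4 × O: no H
  3 × C: 3 H each → 9
  3 × C: 1 H each → 3
  2 × C: no H
  1 × C: 2 H
  1 × S: no H
  Total hydrogens = 14.
Molecular formula: C9H14O4S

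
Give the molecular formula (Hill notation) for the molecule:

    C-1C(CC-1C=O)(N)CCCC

Heavy atoms from the SMILES: 9 C, 1 N, 1 O.
Implicit hydrogens by atom environment:
  5 × C: 2 H each → 10
  2 × C: 1 H each → 2
  1 × C: 3 H
  1 × C: no H
  1 × N: 2 H
  1 × O: no H
  Total hydrogens = 17.
Molecular formula: C9H17NO

C9H17NO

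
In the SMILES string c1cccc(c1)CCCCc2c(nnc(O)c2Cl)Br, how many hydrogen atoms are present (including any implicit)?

Hydrogens are implicit in SMILES; fill each atom to its normal valence:
  5 × C (aromatic): 1 H each → 5
  5 × C (aromatic): no H
  4 × C: 2 H each → 8
  2 × N (aromatic): no H
  1 × Br: no H
  1 × Cl: no H
  1 × O: 1 H
  Total hydrogens = 14.

14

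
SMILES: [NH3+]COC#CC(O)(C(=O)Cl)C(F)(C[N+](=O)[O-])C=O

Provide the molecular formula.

Heavy atoms from the SMILES: 8 C, 1 Cl, 1 F, 2 N, 6 O.
Implicit hydrogens by atom environment:
  5 × C: no H
  4 × O: no H
  2 × C: 2 H each → 4
  1 × C: 1 H
  1 × Cl: no H
  1 × F: no H
  1 × N (charge +1): 3 H
  1 × N (charge +1): no H
  1 × O: 1 H
  1 × O (charge -1): no H
  Total hydrogens = 9.
Net charge +1.
Molecular formula: C8H9ClFN2O6+

C8H9ClFN2O6+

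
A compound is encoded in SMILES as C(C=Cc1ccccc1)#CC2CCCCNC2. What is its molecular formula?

Heavy atoms from the SMILES: 16 C, 1 N.
Implicit hydrogens by atom environment:
  5 × C: 2 H each → 10
  5 × C (aromatic): 1 H each → 5
  3 × C: 1 H each → 3
  2 × C: no H
  1 × C (aromatic): no H
  1 × N: 1 H
  Total hydrogens = 19.
Molecular formula: C16H19N

C16H19N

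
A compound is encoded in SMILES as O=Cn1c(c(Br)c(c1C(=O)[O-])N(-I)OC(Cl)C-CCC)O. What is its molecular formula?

Heavy atoms from the SMILES: 1 Br, 11 C, 1 Cl, 1 I, 2 N, 5 O.
Implicit hydrogens by atom environment:
  4 × C (aromatic): no H
  3 × C: 2 H each → 6
  3 × O: no H
  2 × C: 1 H each → 2
  1 × Br: no H
  1 × C: 3 H
  1 × C: no H
  1 × Cl: no H
  1 × I: no H
  1 × N (aromatic): no H
  1 × N: no H
  1 × O: 1 H
  1 × O (charge -1): no H
  Total hydrogens = 12.
Net charge -1.
Molecular formula: C11H12BrClIN2O5-

C11H12BrClIN2O5-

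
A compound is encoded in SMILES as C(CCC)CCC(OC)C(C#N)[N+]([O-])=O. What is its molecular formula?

Heavy atoms from the SMILES: 10 C, 2 N, 3 O.
Implicit hydrogens by atom environment:
  5 × C: 2 H each → 10
  2 × C: 3 H each → 6
  2 × C: 1 H each → 2
  2 × O: no H
  1 × C: no H
  1 × N: no H
  1 × N (charge +1): no H
  1 × O (charge -1): no H
  Total hydrogens = 18.
Molecular formula: C10H18N2O3

C10H18N2O3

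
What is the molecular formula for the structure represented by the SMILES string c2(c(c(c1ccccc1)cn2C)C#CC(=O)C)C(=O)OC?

Heavy atoms from the SMILES: 17 C, 1 N, 3 O.
Implicit hydrogens by atom environment:
  6 × C (aromatic): 1 H each → 6
  4 × C (aromatic): no H
  4 × C: no H
  3 × C: 3 H each → 9
  3 × O: no H
  1 × N (aromatic): no H
  Total hydrogens = 15.
Molecular formula: C17H15NO3

C17H15NO3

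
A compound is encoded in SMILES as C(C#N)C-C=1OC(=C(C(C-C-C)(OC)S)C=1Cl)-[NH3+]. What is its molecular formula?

Heavy atoms from the SMILES: 12 C, 1 Cl, 2 N, 2 O, 1 S.
Implicit hydrogens by atom environment:
  4 × C: 2 H each → 8
  4 × C (aromatic): no H
  2 × C: 3 H each → 6
  2 × C: no H
  1 × Cl: no H
  1 × N (charge +1): 3 H
  1 × N: no H
  1 × O (aromatic): no H
  1 × O: no H
  1 × S: 1 H
  Total hydrogens = 18.
Net charge +1.
Molecular formula: C12H18ClN2O2S+

C12H18ClN2O2S+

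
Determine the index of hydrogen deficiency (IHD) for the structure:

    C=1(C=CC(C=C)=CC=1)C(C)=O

6

Molecular formula from the SMILES: C10H10O.
DoU = (2C + 2 + N − H − X)/2 = (2·10 + 2 + 0 − 10 − 0)/2 = 12/2 = 6.
(Structurally: 1 ring(s) + 5 π bond(s) = 6.)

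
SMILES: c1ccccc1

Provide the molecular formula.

C6H6

Heavy atoms from the SMILES: 6 C.
Implicit hydrogens by atom environment:
  6 × C (aromatic): 1 H each → 6
  Total hydrogens = 6.
Molecular formula: C6H6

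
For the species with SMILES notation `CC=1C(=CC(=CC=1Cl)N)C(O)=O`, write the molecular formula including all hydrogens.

C8H8ClNO2

Heavy atoms from the SMILES: 8 C, 1 Cl, 1 N, 2 O.
Implicit hydrogens by atom environment:
  4 × C (aromatic): no H
  2 × C (aromatic): 1 H each → 2
  1 × C: 3 H
  1 × C: no H
  1 × Cl: no H
  1 × N: 2 H
  1 × O: 1 H
  1 × O: no H
  Total hydrogens = 8.
Molecular formula: C8H8ClNO2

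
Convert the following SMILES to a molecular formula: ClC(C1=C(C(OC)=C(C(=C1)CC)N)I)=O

C10H11ClINO2

Heavy atoms from the SMILES: 10 C, 1 Cl, 1 I, 1 N, 2 O.
Implicit hydrogens by atom environment:
  5 × C (aromatic): no H
  2 × C: 3 H each → 6
  2 × O: no H
  1 × C: 2 H
  1 × C (aromatic): 1 H
  1 × C: no H
  1 × Cl: no H
  1 × I: no H
  1 × N: 2 H
  Total hydrogens = 11.
Molecular formula: C10H11ClINO2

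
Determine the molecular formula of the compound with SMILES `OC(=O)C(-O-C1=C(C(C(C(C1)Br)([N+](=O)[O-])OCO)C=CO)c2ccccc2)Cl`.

C17H17BrClNO8

Heavy atoms from the SMILES: 1 Br, 17 C, 1 Cl, 1 N, 8 O.
Implicit hydrogens by atom environment:
  5 × C: 1 H each → 5
  5 × C (aromatic): 1 H each → 5
  4 × C: no H
  4 × O: no H
  3 × O: 1 H each → 3
  2 × C: 2 H each → 4
  1 × Br: no H
  1 × C (aromatic): no H
  1 × Cl: no H
  1 × N (charge +1): no H
  1 × O (charge -1): no H
  Total hydrogens = 17.
Molecular formula: C17H17BrClNO8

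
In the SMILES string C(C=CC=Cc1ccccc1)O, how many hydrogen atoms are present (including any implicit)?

Hydrogens are implicit in SMILES; fill each atom to its normal valence:
  5 × C (aromatic): 1 H each → 5
  4 × C: 1 H each → 4
  1 × C: 2 H
  1 × C (aromatic): no H
  1 × O: 1 H
  Total hydrogens = 12.

12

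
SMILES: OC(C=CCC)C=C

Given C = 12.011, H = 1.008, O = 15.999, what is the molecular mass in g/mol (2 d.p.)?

112.17

Molecular formula: C7H12O.
M = 7×12.011 + 12×1.008 + 1×15.999 = 112.17 g/mol.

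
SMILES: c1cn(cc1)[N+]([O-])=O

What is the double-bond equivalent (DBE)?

4

Molecular formula from the SMILES: C4H4N2O2.
DoU = (2C + 2 + N − H − X)/2 = (2·4 + 2 + 2 − 4 − 0)/2 = 8/2 = 4.
(Structurally: 1 ring(s) + 3 π bond(s) = 4.)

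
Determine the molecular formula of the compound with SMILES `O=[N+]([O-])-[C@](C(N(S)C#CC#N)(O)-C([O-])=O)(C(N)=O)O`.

Heavy atoms from the SMILES: 7 C, 4 N, 7 O, 1 S.
Implicit hydrogens by atom environment:
  7 × C: no H
  3 × O: no H
  2 × N: no H
  2 × O: 1 H each → 2
  2 × O (charge -1): no H
  1 × N: 2 H
  1 × N (charge +1): no H
  1 × S: 1 H
  Total hydrogens = 5.
Net charge -1.
Molecular formula: C7H5N4O7S-

C7H5N4O7S-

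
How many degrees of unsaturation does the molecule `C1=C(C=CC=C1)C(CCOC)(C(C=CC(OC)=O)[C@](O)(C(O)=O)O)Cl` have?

7

Molecular formula from the SMILES: C17H21ClO7.
DoU = (2C + 2 + N − H − X)/2 = (2·17 + 2 + 0 − 21 − 1)/2 = 14/2 = 7.
(Structurally: 1 ring(s) + 6 π bond(s) = 7.)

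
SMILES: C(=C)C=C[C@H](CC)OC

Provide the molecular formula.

Heavy atoms from the SMILES: 8 C, 1 O.
Implicit hydrogens by atom environment:
  4 × C: 1 H each → 4
  2 × C: 3 H each → 6
  2 × C: 2 H each → 4
  1 × O: no H
  Total hydrogens = 14.
Molecular formula: C8H14O

C8H14O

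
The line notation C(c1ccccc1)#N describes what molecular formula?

C7H5N

Heavy atoms from the SMILES: 7 C, 1 N.
Implicit hydrogens by atom environment:
  5 × C (aromatic): 1 H each → 5
  1 × C (aromatic): no H
  1 × C: no H
  1 × N: no H
  Total hydrogens = 5.
Molecular formula: C7H5N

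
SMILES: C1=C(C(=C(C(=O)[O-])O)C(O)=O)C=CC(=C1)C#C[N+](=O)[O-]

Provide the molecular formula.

Heavy atoms from the SMILES: 12 C, 1 N, 7 O.
Implicit hydrogens by atom environment:
  6 × C: no H
  4 × C (aromatic): 1 H each → 4
  3 × O: no H
  2 × C (aromatic): no H
  2 × O: 1 H each → 2
  2 × O (charge -1): no H
  1 × N (charge +1): no H
  Total hydrogens = 6.
Net charge -1.
Molecular formula: C12H6NO7-

C12H6NO7-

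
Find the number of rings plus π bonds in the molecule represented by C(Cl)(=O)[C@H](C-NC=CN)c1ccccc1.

6

Molecular formula from the SMILES: C11H13ClN2O.
DoU = (2C + 2 + N − H − X)/2 = (2·11 + 2 + 2 − 13 − 1)/2 = 12/2 = 6.
(Structurally: 1 ring(s) + 5 π bond(s) = 6.)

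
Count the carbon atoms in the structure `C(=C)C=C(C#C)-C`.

The symbol for carbon appears 7 times in the SMILES.

7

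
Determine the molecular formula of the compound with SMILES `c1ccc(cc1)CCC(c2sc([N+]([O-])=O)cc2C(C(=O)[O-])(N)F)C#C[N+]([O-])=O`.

Heavy atoms from the SMILES: 17 C, 1 F, 3 N, 6 O, 1 S.
Implicit hydrogens by atom environment:
  6 × C (aromatic): 1 H each → 6
  4 × C (aromatic): no H
  4 × C: no H
  3 × O: no H
  3 × O (charge -1): no H
  2 × C: 2 H each → 4
  2 × N (charge +1): no H
  1 × C: 1 H
  1 × F: no H
  1 × N: 2 H
  1 × S (aromatic): no H
  Total hydrogens = 13.
Net charge -1.
Molecular formula: C17H13FN3O6S-

C17H13FN3O6S-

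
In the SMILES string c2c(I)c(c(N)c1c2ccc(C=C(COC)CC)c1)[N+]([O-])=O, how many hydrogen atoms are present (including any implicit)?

17

Hydrogens are implicit in SMILES; fill each atom to its normal valence:
  6 × C (aromatic): no H
  4 × C (aromatic): 1 H each → 4
  2 × C: 3 H each → 6
  2 × C: 2 H each → 4
  2 × O: no H
  1 × C: 1 H
  1 × C: no H
  1 × I: no H
  1 × N: 2 H
  1 × N (charge +1): no H
  1 × O (charge -1): no H
  Total hydrogens = 17.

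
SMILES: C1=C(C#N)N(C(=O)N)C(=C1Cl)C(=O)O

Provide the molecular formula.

C7H4ClN3O3

Heavy atoms from the SMILES: 7 C, 1 Cl, 3 N, 3 O.
Implicit hydrogens by atom environment:
  3 × C (aromatic): no H
  3 × C: no H
  2 × O: no H
  1 × C (aromatic): 1 H
  1 × Cl: no H
  1 × N: 2 H
  1 × N (aromatic): no H
  1 × N: no H
  1 × O: 1 H
  Total hydrogens = 4.
Molecular formula: C7H4ClN3O3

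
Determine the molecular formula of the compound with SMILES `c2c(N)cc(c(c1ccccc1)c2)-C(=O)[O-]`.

Heavy atoms from the SMILES: 13 C, 1 N, 2 O.
Implicit hydrogens by atom environment:
  8 × C (aromatic): 1 H each → 8
  4 × C (aromatic): no H
  1 × C: no H
  1 × N: 2 H
  1 × O: no H
  1 × O (charge -1): no H
  Total hydrogens = 10.
Net charge -1.
Molecular formula: C13H10NO2-

C13H10NO2-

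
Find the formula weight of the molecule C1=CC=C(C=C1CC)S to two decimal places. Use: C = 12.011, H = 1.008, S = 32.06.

Molecular formula: C8H10S.
M = 8×12.011 + 10×1.008 + 1×32.06 = 138.23 g/mol.

138.23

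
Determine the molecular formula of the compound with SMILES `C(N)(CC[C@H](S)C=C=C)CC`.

C9H17NS

Heavy atoms from the SMILES: 9 C, 1 N, 1 S.
Implicit hydrogens by atom environment:
  4 × C: 2 H each → 8
  3 × C: 1 H each → 3
  1 × C: 3 H
  1 × C: no H
  1 × N: 2 H
  1 × S: 1 H
  Total hydrogens = 17.
Molecular formula: C9H17NS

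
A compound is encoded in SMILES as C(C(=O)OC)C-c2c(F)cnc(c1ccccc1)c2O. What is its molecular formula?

C15H14FNO3

Heavy atoms from the SMILES: 15 C, 1 F, 1 N, 3 O.
Implicit hydrogens by atom environment:
  6 × C (aromatic): 1 H each → 6
  5 × C (aromatic): no H
  2 × C: 2 H each → 4
  2 × O: no H
  1 × C: 3 H
  1 × C: no H
  1 × F: no H
  1 × N (aromatic): no H
  1 × O: 1 H
  Total hydrogens = 14.
Molecular formula: C15H14FNO3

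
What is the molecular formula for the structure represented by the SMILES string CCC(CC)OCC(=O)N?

C7H15NO2

Heavy atoms from the SMILES: 7 C, 1 N, 2 O.
Implicit hydrogens by atom environment:
  3 × C: 2 H each → 6
  2 × C: 3 H each → 6
  2 × O: no H
  1 × C: 1 H
  1 × C: no H
  1 × N: 2 H
  Total hydrogens = 15.
Molecular formula: C7H15NO2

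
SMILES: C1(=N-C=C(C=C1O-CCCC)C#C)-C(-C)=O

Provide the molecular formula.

C13H15NO2

Heavy atoms from the SMILES: 13 C, 1 N, 2 O.
Implicit hydrogens by atom environment:
  3 × C: 2 H each → 6
  3 × C (aromatic): no H
  2 × C: 3 H each → 6
  2 × C (aromatic): 1 H each → 2
  2 × C: no H
  2 × O: no H
  1 × C: 1 H
  1 × N (aromatic): no H
  Total hydrogens = 15.
Molecular formula: C13H15NO2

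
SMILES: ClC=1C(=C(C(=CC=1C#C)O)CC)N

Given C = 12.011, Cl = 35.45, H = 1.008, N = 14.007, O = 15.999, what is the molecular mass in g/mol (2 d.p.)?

Molecular formula: C10H10ClNO.
M = 10×12.011 + 1×35.45 + 10×1.008 + 1×14.007 + 1×15.999 = 195.65 g/mol.

195.65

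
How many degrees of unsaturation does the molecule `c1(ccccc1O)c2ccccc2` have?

Molecular formula from the SMILES: C12H10O.
DoU = (2C + 2 + N − H − X)/2 = (2·12 + 2 + 0 − 10 − 0)/2 = 16/2 = 8.
(Structurally: 2 ring(s) + 6 π bond(s) = 8.)

8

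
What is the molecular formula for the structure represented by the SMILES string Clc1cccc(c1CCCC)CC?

C12H17Cl

Heavy atoms from the SMILES: 12 C, 1 Cl.
Implicit hydrogens by atom environment:
  4 × C: 2 H each → 8
  3 × C (aromatic): 1 H each → 3
  3 × C (aromatic): no H
  2 × C: 3 H each → 6
  1 × Cl: no H
  Total hydrogens = 17.
Molecular formula: C12H17Cl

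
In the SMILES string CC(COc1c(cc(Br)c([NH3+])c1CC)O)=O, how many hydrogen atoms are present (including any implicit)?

15

Hydrogens are implicit in SMILES; fill each atom to its normal valence:
  5 × C (aromatic): no H
  2 × C: 3 H each → 6
  2 × C: 2 H each → 4
  2 × O: no H
  1 × Br: no H
  1 × C (aromatic): 1 H
  1 × C: no H
  1 × N (charge +1): 3 H
  1 × O: 1 H
  Total hydrogens = 15.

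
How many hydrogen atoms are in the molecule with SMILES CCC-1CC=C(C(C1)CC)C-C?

22

Hydrogens are implicit in SMILES; fill each atom to its normal valence:
  5 × C: 2 H each → 10
  3 × C: 3 H each → 9
  3 × C: 1 H each → 3
  1 × C: no H
  Total hydrogens = 22.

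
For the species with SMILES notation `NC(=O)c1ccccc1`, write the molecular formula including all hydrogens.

Heavy atoms from the SMILES: 7 C, 1 N, 1 O.
Implicit hydrogens by atom environment:
  5 × C (aromatic): 1 H each → 5
  1 × C (aromatic): no H
  1 × C: no H
  1 × N: 2 H
  1 × O: no H
  Total hydrogens = 7.
Molecular formula: C7H7NO

C7H7NO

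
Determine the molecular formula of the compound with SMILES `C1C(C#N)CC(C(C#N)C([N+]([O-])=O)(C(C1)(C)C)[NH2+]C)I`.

C13H20IN4O2+

Heavy atoms from the SMILES: 13 C, 1 I, 4 N, 2 O.
Implicit hydrogens by atom environment:
  4 × C: no H
  3 × C: 3 H each → 9
  3 × C: 2 H each → 6
  3 × C: 1 H each → 3
  2 × N: no H
  1 × I: no H
  1 × N (charge +1): 2 H
  1 × N (charge +1): no H
  1 × O: no H
  1 × O (charge -1): no H
  Total hydrogens = 20.
Net charge +1.
Molecular formula: C13H20IN4O2+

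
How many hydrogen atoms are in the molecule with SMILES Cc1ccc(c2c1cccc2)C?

12

Hydrogens are implicit in SMILES; fill each atom to its normal valence:
  6 × C (aromatic): 1 H each → 6
  4 × C (aromatic): no H
  2 × C: 3 H each → 6
  Total hydrogens = 12.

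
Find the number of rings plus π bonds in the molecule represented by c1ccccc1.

4

Molecular formula from the SMILES: C6H6.
DoU = (2C + 2 + N − H − X)/2 = (2·6 + 2 + 0 − 6 − 0)/2 = 8/2 = 4.
(Structurally: 1 ring(s) + 3 π bond(s) = 4.)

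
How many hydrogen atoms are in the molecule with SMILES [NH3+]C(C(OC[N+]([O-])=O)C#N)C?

10

Hydrogens are implicit in SMILES; fill each atom to its normal valence:
  2 × C: 1 H each → 2
  2 × O: no H
  1 × C: 3 H
  1 × C: 2 H
  1 × C: no H
  1 × N (charge +1): 3 H
  1 × N: no H
  1 × N (charge +1): no H
  1 × O (charge -1): no H
  Total hydrogens = 10.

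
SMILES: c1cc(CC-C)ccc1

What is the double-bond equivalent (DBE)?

4

Molecular formula from the SMILES: C9H12.
DoU = (2C + 2 + N − H − X)/2 = (2·9 + 2 + 0 − 12 − 0)/2 = 8/2 = 4.
(Structurally: 1 ring(s) + 3 π bond(s) = 4.)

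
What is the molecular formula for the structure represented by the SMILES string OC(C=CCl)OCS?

C4H7ClO2S

Heavy atoms from the SMILES: 4 C, 1 Cl, 2 O, 1 S.
Implicit hydrogens by atom environment:
  3 × C: 1 H each → 3
  1 × C: 2 H
  1 × Cl: no H
  1 × O: 1 H
  1 × O: no H
  1 × S: 1 H
  Total hydrogens = 7.
Molecular formula: C4H7ClO2S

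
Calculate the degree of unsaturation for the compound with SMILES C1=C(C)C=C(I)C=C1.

Molecular formula from the SMILES: C7H7I.
DoU = (2C + 2 + N − H − X)/2 = (2·7 + 2 + 0 − 7 − 1)/2 = 8/2 = 4.
(Structurally: 1 ring(s) + 3 π bond(s) = 4.)

4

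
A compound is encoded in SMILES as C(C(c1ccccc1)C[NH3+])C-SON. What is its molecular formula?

Heavy atoms from the SMILES: 10 C, 2 N, 1 O, 1 S.
Implicit hydrogens by atom environment:
  5 × C (aromatic): 1 H each → 5
  3 × C: 2 H each → 6
  1 × C: 1 H
  1 × C (aromatic): no H
  1 × N (charge +1): 3 H
  1 × N: 2 H
  1 × O: no H
  1 × S: no H
  Total hydrogens = 17.
Net charge +1.
Molecular formula: C10H17N2OS+

C10H17N2OS+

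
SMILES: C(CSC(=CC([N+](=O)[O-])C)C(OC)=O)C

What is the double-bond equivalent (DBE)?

Molecular formula from the SMILES: C9H15NO4S.
DoU = (2C + 2 + N − H − X)/2 = (2·9 + 2 + 1 − 15 − 0)/2 = 6/2 = 3.
(Structurally: 0 ring(s) + 3 π bond(s) = 3.)

3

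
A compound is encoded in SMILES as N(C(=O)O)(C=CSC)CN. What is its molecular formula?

Heavy atoms from the SMILES: 5 C, 2 N, 2 O, 1 S.
Implicit hydrogens by atom environment:
  2 × C: 1 H each → 2
  1 × C: 3 H
  1 × C: 2 H
  1 × C: no H
  1 × N: 2 H
  1 × N: no H
  1 × O: 1 H
  1 × O: no H
  1 × S: no H
  Total hydrogens = 10.
Molecular formula: C5H10N2O2S

C5H10N2O2S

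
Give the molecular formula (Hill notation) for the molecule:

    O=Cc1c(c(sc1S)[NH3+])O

Heavy atoms from the SMILES: 5 C, 1 N, 2 O, 2 S.
Implicit hydrogens by atom environment:
  4 × C (aromatic): no H
  1 × C: 1 H
  1 × N (charge +1): 3 H
  1 × O: 1 H
  1 × O: no H
  1 × S: 1 H
  1 × S (aromatic): no H
  Total hydrogens = 6.
Net charge +1.
Molecular formula: C5H6NO2S2+

C5H6NO2S2+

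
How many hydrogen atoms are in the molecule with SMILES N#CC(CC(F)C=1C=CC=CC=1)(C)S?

Hydrogens are implicit in SMILES; fill each atom to its normal valence:
  5 × C (aromatic): 1 H each → 5
  2 × C: no H
  1 × C: 3 H
  1 × C: 2 H
  1 × C: 1 H
  1 × C (aromatic): no H
  1 × F: no H
  1 × N: no H
  1 × S: 1 H
  Total hydrogens = 12.

12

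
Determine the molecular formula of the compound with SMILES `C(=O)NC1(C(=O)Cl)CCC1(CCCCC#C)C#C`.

Heavy atoms from the SMILES: 14 C, 1 Cl, 1 N, 2 O.
Implicit hydrogens by atom environment:
  6 × C: 2 H each → 12
  5 × C: no H
  3 × C: 1 H each → 3
  2 × O: no H
  1 × Cl: no H
  1 × N: 1 H
  Total hydrogens = 16.
Molecular formula: C14H16ClNO2

C14H16ClNO2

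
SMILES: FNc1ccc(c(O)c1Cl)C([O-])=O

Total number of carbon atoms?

The symbol for carbon appears 7 times in the SMILES. Lowercase c denotes aromatic carbon and counts toward C.

7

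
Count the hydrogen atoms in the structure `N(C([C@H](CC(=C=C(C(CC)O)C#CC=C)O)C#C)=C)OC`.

21

Hydrogens are implicit in SMILES; fill each atom to its normal valence:
  7 × C: no H
  4 × C: 2 H each → 8
  4 × C: 1 H each → 4
  2 × C: 3 H each → 6
  2 × O: 1 H each → 2
  1 × N: 1 H
  1 × O: no H
  Total hydrogens = 21.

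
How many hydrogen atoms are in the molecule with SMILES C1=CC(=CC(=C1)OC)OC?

Hydrogens are implicit in SMILES; fill each atom to its normal valence:
  4 × C (aromatic): 1 H each → 4
  2 × C: 3 H each → 6
  2 × C (aromatic): no H
  2 × O: no H
  Total hydrogens = 10.

10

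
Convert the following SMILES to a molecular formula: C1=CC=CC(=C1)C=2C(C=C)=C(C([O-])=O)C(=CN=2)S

Heavy atoms from the SMILES: 14 C, 1 N, 2 O, 1 S.
Implicit hydrogens by atom environment:
  6 × C (aromatic): 1 H each → 6
  5 × C (aromatic): no H
  1 × C: 2 H
  1 × C: 1 H
  1 × C: no H
  1 × N (aromatic): no H
  1 × O: no H
  1 × O (charge -1): no H
  1 × S: 1 H
  Total hydrogens = 10.
Net charge -1.
Molecular formula: C14H10NO2S-

C14H10NO2S-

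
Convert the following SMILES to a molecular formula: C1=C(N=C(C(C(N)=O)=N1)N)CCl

Heavy atoms from the SMILES: 6 C, 1 Cl, 4 N, 1 O.
Implicit hydrogens by atom environment:
  3 × C (aromatic): no H
  2 × N: 2 H each → 4
  2 × N (aromatic): no H
  1 × C: 2 H
  1 × C (aromatic): 1 H
  1 × C: no H
  1 × Cl: no H
  1 × O: no H
  Total hydrogens = 7.
Molecular formula: C6H7ClN4O

C6H7ClN4O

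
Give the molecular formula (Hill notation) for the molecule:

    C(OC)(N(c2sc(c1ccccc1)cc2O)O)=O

Heavy atoms from the SMILES: 12 C, 1 N, 4 O, 1 S.
Implicit hydrogens by atom environment:
  6 × C (aromatic): 1 H each → 6
  4 × C (aromatic): no H
  2 × O: 1 H each → 2
  2 × O: no H
  1 × C: 3 H
  1 × C: no H
  1 × N: no H
  1 × S (aromatic): no H
  Total hydrogens = 11.
Molecular formula: C12H11NO4S

C12H11NO4S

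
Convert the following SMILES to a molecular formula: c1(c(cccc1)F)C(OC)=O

C8H7FO2

Heavy atoms from the SMILES: 8 C, 1 F, 2 O.
Implicit hydrogens by atom environment:
  4 × C (aromatic): 1 H each → 4
  2 × C (aromatic): no H
  2 × O: no H
  1 × C: 3 H
  1 × C: no H
  1 × F: no H
  Total hydrogens = 7.
Molecular formula: C8H7FO2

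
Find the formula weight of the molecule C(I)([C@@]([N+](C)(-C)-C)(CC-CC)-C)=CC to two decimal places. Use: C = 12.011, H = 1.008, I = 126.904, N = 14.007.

Molecular formula: C12H25IN+.
M = 12×12.011 + 25×1.008 + 1×126.904 + 1×14.007 = 310.24 g/mol.

310.24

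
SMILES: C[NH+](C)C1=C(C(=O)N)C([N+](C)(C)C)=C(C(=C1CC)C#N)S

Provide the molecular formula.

Heavy atoms from the SMILES: 15 C, 4 N, 1 O, 1 S.
Implicit hydrogens by atom environment:
  6 × C: 3 H each → 18
  6 × C (aromatic): no H
  2 × C: no H
  1 × C: 2 H
  1 × N: 2 H
  1 × N (charge +1): 1 H
  1 × N (charge +1): no H
  1 × N: no H
  1 × O: no H
  1 × S: 1 H
  Total hydrogens = 24.
Net charge +2.
Molecular formula: [C15H24N4OS]2+

[C15H24N4OS]2+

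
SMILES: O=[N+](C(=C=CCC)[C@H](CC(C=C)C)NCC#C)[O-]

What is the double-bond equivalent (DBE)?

6

Molecular formula from the SMILES: C14H20N2O2.
DoU = (2C + 2 + N − H − X)/2 = (2·14 + 2 + 2 − 20 − 0)/2 = 12/2 = 6.
(Structurally: 0 ring(s) + 6 π bond(s) = 6.)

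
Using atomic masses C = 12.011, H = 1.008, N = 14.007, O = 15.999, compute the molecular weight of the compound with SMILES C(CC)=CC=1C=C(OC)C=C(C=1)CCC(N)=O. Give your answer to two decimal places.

233.31

Molecular formula: C14H19NO2.
M = 14×12.011 + 19×1.008 + 1×14.007 + 2×15.999 = 233.31 g/mol.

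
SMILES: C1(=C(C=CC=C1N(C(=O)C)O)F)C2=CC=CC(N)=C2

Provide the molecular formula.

Heavy atoms from the SMILES: 14 C, 1 F, 2 N, 2 O.
Implicit hydrogens by atom environment:
  7 × C (aromatic): 1 H each → 7
  5 × C (aromatic): no H
  1 × C: 3 H
  1 × C: no H
  1 × F: no H
  1 × N: 2 H
  1 × N: no H
  1 × O: 1 H
  1 × O: no H
  Total hydrogens = 13.
Molecular formula: C14H13FN2O2

C14H13FN2O2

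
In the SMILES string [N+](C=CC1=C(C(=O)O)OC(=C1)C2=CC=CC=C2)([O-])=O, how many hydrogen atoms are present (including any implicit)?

9

Hydrogens are implicit in SMILES; fill each atom to its normal valence:
  6 × C (aromatic): 1 H each → 6
  4 × C (aromatic): no H
  2 × C: 1 H each → 2
  2 × O: no H
  1 × C: no H
  1 × N (charge +1): no H
  1 × O: 1 H
  1 × O (aromatic): no H
  1 × O (charge -1): no H
  Total hydrogens = 9.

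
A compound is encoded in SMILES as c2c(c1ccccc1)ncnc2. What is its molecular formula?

C10H8N2

Heavy atoms from the SMILES: 10 C, 2 N.
Implicit hydrogens by atom environment:
  8 × C (aromatic): 1 H each → 8
  2 × C (aromatic): no H
  2 × N (aromatic): no H
  Total hydrogens = 8.
Molecular formula: C10H8N2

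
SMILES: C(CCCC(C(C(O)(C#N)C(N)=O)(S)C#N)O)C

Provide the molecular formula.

C11H17N3O3S

Heavy atoms from the SMILES: 11 C, 3 N, 3 O, 1 S.
Implicit hydrogens by atom environment:
  5 × C: no H
  4 × C: 2 H each → 8
  2 × N: no H
  2 × O: 1 H each → 2
  1 × C: 3 H
  1 × C: 1 H
  1 × N: 2 H
  1 × O: no H
  1 × S: 1 H
  Total hydrogens = 17.
Molecular formula: C11H17N3O3S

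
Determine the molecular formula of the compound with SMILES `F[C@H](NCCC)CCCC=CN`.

Heavy atoms from the SMILES: 9 C, 1 F, 2 N.
Implicit hydrogens by atom environment:
  5 × C: 2 H each → 10
  3 × C: 1 H each → 3
  1 × C: 3 H
  1 × F: no H
  1 × N: 2 H
  1 × N: 1 H
  Total hydrogens = 19.
Molecular formula: C9H19FN2

C9H19FN2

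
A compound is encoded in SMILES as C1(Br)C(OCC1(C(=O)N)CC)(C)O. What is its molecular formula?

C8H14BrNO3

Heavy atoms from the SMILES: 1 Br, 8 C, 1 N, 3 O.
Implicit hydrogens by atom environment:
  3 × C: no H
  2 × C: 3 H each → 6
  2 × C: 2 H each → 4
  2 × O: no H
  1 × Br: no H
  1 × C: 1 H
  1 × N: 2 H
  1 × O: 1 H
  Total hydrogens = 14.
Molecular formula: C8H14BrNO3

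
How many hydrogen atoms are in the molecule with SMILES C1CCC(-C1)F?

9

Hydrogens are implicit in SMILES; fill each atom to its normal valence:
  4 × C: 2 H each → 8
  1 × C: 1 H
  1 × F: no H
  Total hydrogens = 9.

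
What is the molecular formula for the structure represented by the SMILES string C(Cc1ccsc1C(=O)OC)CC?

C10H14O2S

Heavy atoms from the SMILES: 10 C, 2 O, 1 S.
Implicit hydrogens by atom environment:
  3 × C: 2 H each → 6
  2 × C: 3 H each → 6
  2 × C (aromatic): 1 H each → 2
  2 × C (aromatic): no H
  2 × O: no H
  1 × C: no H
  1 × S (aromatic): no H
  Total hydrogens = 14.
Molecular formula: C10H14O2S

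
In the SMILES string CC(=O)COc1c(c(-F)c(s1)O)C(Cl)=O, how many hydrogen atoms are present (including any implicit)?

Hydrogens are implicit in SMILES; fill each atom to its normal valence:
  4 × C (aromatic): no H
  3 × O: no H
  2 × C: no H
  1 × C: 3 H
  1 × C: 2 H
  1 × Cl: no H
  1 × F: no H
  1 × O: 1 H
  1 × S (aromatic): no H
  Total hydrogens = 6.

6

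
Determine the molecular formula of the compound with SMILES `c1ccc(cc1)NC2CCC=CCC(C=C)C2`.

C16H21N

Heavy atoms from the SMILES: 16 C, 1 N.
Implicit hydrogens by atom environment:
  5 × C: 2 H each → 10
  5 × C: 1 H each → 5
  5 × C (aromatic): 1 H each → 5
  1 × C (aromatic): no H
  1 × N: 1 H
  Total hydrogens = 21.
Molecular formula: C16H21N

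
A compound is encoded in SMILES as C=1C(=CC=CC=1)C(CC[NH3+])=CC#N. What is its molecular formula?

Heavy atoms from the SMILES: 11 C, 2 N.
Implicit hydrogens by atom environment:
  5 × C (aromatic): 1 H each → 5
  2 × C: 2 H each → 4
  2 × C: no H
  1 × C: 1 H
  1 × C (aromatic): no H
  1 × N (charge +1): 3 H
  1 × N: no H
  Total hydrogens = 13.
Net charge +1.
Molecular formula: C11H13N2+

C11H13N2+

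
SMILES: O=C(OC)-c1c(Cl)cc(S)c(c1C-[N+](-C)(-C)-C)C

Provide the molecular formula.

C13H19ClNO2S+

Heavy atoms from the SMILES: 13 C, 1 Cl, 1 N, 2 O, 1 S.
Implicit hydrogens by atom environment:
  5 × C: 3 H each → 15
  5 × C (aromatic): no H
  2 × O: no H
  1 × C: 2 H
  1 × C (aromatic): 1 H
  1 × C: no H
  1 × Cl: no H
  1 × N (charge +1): no H
  1 × S: 1 H
  Total hydrogens = 19.
Net charge +1.
Molecular formula: C13H19ClNO2S+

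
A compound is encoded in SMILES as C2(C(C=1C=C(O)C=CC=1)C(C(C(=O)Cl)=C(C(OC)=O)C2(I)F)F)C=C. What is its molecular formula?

Heavy atoms from the SMILES: 17 C, 1 Cl, 2 F, 1 I, 4 O.
Implicit hydrogens by atom environment:
  5 × C: no H
  4 × C: 1 H each → 4
  4 × C (aromatic): 1 H each → 4
  3 × O: no H
  2 × C (aromatic): no H
  2 × F: no H
  1 × C: 3 H
  1 × C: 2 H
  1 × Cl: no H
  1 × I: no H
  1 × O: 1 H
  Total hydrogens = 14.
Molecular formula: C17H14ClF2IO4

C17H14ClF2IO4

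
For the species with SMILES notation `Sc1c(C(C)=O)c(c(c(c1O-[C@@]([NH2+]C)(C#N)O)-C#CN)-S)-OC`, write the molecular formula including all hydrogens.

C14H16N3O4S2+

Heavy atoms from the SMILES: 14 C, 3 N, 4 O, 2 S.
Implicit hydrogens by atom environment:
  6 × C (aromatic): no H
  5 × C: no H
  3 × C: 3 H each → 9
  3 × O: no H
  2 × S: 1 H each → 2
  1 × N: 2 H
  1 × N (charge +1): 2 H
  1 × N: no H
  1 × O: 1 H
  Total hydrogens = 16.
Net charge +1.
Molecular formula: C14H16N3O4S2+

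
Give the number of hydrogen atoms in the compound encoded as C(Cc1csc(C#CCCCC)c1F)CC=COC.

21

Hydrogens are implicit in SMILES; fill each atom to its normal valence:
  6 × C: 2 H each → 12
  3 × C (aromatic): no H
  2 × C: 3 H each → 6
  2 × C: 1 H each → 2
  2 × C: no H
  1 × C (aromatic): 1 H
  1 × F: no H
  1 × O: no H
  1 × S (aromatic): no H
  Total hydrogens = 21.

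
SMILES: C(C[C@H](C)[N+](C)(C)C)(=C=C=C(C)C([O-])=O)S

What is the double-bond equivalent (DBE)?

4

Molecular formula from the SMILES: C12H19NO2S.
DoU = (2C + 2 + N − H − X)/2 = (2·12 + 2 + 1 − 19 − 0)/2 = 8/2 = 4.
(Structurally: 0 ring(s) + 4 π bond(s) = 4.)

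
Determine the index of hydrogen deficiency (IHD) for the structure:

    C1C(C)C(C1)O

1

Molecular formula from the SMILES: C5H10O.
DoU = (2C + 2 + N − H − X)/2 = (2·5 + 2 + 0 − 10 − 0)/2 = 2/2 = 1.
(Structurally: 1 ring(s) + 0 π bond(s) = 1.)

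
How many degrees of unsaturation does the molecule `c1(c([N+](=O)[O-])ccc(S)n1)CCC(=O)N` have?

6

Molecular formula from the SMILES: C8H9N3O3S.
DoU = (2C + 2 + N − H − X)/2 = (2·8 + 2 + 3 − 9 − 0)/2 = 12/2 = 6.
(Structurally: 1 ring(s) + 5 π bond(s) = 6.)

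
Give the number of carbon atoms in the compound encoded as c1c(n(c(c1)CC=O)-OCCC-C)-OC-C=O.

12

The symbol for carbon appears 12 times in the SMILES. Lowercase c denotes aromatic carbon and counts toward C.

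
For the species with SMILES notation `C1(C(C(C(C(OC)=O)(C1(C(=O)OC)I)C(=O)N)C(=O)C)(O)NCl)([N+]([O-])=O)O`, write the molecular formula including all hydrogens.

Heavy atoms from the SMILES: 12 C, 1 Cl, 1 I, 3 N, 10 O.
Implicit hydrogens by atom environment:
  8 × C: no H
  7 × O: no H
  3 × C: 3 H each → 9
  2 × O: 1 H each → 2
  1 × C: 1 H
  1 × Cl: no H
  1 × I: no H
  1 × N: 2 H
  1 × N: 1 H
  1 × N (charge +1): no H
  1 × O (charge -1): no H
  Total hydrogens = 15.
Molecular formula: C12H15ClIN3O10

C12H15ClIN3O10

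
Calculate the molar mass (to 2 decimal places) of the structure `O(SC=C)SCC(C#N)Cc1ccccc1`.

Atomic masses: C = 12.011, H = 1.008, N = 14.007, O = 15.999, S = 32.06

251.36

Molecular formula: C12H13NOS2.
M = 12×12.011 + 13×1.008 + 1×14.007 + 1×15.999 + 2×32.06 = 251.36 g/mol.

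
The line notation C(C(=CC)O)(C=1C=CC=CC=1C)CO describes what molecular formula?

Heavy atoms from the SMILES: 12 C, 2 O.
Implicit hydrogens by atom environment:
  4 × C (aromatic): 1 H each → 4
  2 × C: 3 H each → 6
  2 × C: 1 H each → 2
  2 × C (aromatic): no H
  2 × O: 1 H each → 2
  1 × C: 2 H
  1 × C: no H
  Total hydrogens = 16.
Molecular formula: C12H16O2

C12H16O2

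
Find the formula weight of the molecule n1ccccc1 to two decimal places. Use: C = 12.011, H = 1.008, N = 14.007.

79.10

Molecular formula: C5H5N.
M = 5×12.011 + 5×1.008 + 1×14.007 = 79.10 g/mol.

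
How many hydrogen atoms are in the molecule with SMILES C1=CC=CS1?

Hydrogens are implicit in SMILES; fill each atom to its normal valence:
  4 × C (aromatic): 1 H each → 4
  1 × S (aromatic): no H
  Total hydrogens = 4.

4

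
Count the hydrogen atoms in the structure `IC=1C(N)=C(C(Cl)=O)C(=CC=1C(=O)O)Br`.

4

Hydrogens are implicit in SMILES; fill each atom to its normal valence:
  5 × C (aromatic): no H
  2 × C: no H
  2 × O: no H
  1 × Br: no H
  1 × C (aromatic): 1 H
  1 × Cl: no H
  1 × I: no H
  1 × N: 2 H
  1 × O: 1 H
  Total hydrogens = 4.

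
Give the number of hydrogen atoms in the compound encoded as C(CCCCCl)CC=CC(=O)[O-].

Hydrogens are implicit in SMILES; fill each atom to its normal valence:
  6 × C: 2 H each → 12
  2 × C: 1 H each → 2
  1 × C: no H
  1 × Cl: no H
  1 × O: no H
  1 × O (charge -1): no H
  Total hydrogens = 14.

14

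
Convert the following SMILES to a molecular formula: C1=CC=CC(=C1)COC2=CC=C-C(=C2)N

Heavy atoms from the SMILES: 13 C, 1 N, 1 O.
Implicit hydrogens by atom environment:
  9 × C (aromatic): 1 H each → 9
  3 × C (aromatic): no H
  1 × C: 2 H
  1 × N: 2 H
  1 × O: no H
  Total hydrogens = 13.
Molecular formula: C13H13NO

C13H13NO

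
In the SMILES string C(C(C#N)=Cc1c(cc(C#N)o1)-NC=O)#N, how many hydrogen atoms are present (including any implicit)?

Hydrogens are implicit in SMILES; fill each atom to its normal valence:
  4 × C: no H
  3 × C (aromatic): no H
  3 × N: no H
  2 × C: 1 H each → 2
  1 × C (aromatic): 1 H
  1 × N: 1 H
  1 × O (aromatic): no H
  1 × O: no H
  Total hydrogens = 4.

4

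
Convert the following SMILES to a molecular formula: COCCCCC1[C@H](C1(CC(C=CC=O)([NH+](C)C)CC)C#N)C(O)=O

C19H31N2O4+

Heavy atoms from the SMILES: 19 C, 2 N, 4 O.
Implicit hydrogens by atom environment:
  6 × C: 2 H each → 12
  5 × C: 1 H each → 5
  4 × C: 3 H each → 12
  4 × C: no H
  3 × O: no H
  1 × N (charge +1): 1 H
  1 × N: no H
  1 × O: 1 H
  Total hydrogens = 31.
Net charge +1.
Molecular formula: C19H31N2O4+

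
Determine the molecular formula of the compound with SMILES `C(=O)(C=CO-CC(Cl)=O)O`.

Heavy atoms from the SMILES: 5 C, 1 Cl, 4 O.
Implicit hydrogens by atom environment:
  3 × O: no H
  2 × C: 1 H each → 2
  2 × C: no H
  1 × C: 2 H
  1 × Cl: no H
  1 × O: 1 H
  Total hydrogens = 5.
Molecular formula: C5H5ClO4

C5H5ClO4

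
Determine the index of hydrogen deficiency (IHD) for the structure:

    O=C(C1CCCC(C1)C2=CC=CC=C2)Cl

6

Molecular formula from the SMILES: C13H15ClO.
DoU = (2C + 2 + N − H − X)/2 = (2·13 + 2 + 0 − 15 − 1)/2 = 12/2 = 6.
(Structurally: 2 ring(s) + 4 π bond(s) = 6.)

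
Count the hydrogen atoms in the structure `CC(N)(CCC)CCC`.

Hydrogens are implicit in SMILES; fill each atom to its normal valence:
  4 × C: 2 H each → 8
  3 × C: 3 H each → 9
  1 × C: no H
  1 × N: 2 H
  Total hydrogens = 19.

19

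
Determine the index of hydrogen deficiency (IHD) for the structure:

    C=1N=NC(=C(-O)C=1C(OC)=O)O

5

Molecular formula from the SMILES: C6H6N2O4.
DoU = (2C + 2 + N − H − X)/2 = (2·6 + 2 + 2 − 6 − 0)/2 = 10/2 = 5.
(Structurally: 1 ring(s) + 4 π bond(s) = 5.)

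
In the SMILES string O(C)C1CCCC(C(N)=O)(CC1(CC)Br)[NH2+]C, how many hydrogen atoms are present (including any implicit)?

24

Hydrogens are implicit in SMILES; fill each atom to its normal valence:
  5 × C: 2 H each → 10
  3 × C: 3 H each → 9
  3 × C: no H
  2 × O: no H
  1 × Br: no H
  1 × C: 1 H
  1 × N: 2 H
  1 × N (charge +1): 2 H
  Total hydrogens = 24.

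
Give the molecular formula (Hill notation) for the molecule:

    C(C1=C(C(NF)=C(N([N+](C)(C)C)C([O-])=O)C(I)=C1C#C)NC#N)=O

C14H13FIN5O3

Heavy atoms from the SMILES: 14 C, 1 F, 1 I, 5 N, 3 O.
Implicit hydrogens by atom environment:
  6 × C (aromatic): no H
  3 × C: 3 H each → 9
  3 × C: no H
  2 × C: 1 H each → 2
  2 × N: 1 H each → 2
  2 × N: no H
  2 × O: no H
  1 × F: no H
  1 × I: no H
  1 × N (charge +1): no H
  1 × O (charge -1): no H
  Total hydrogens = 13.
Molecular formula: C14H13FIN5O3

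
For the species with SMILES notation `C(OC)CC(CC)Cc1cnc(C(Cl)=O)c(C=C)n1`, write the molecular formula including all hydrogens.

C14H19ClN2O2

Heavy atoms from the SMILES: 14 C, 1 Cl, 2 N, 2 O.
Implicit hydrogens by atom environment:
  5 × C: 2 H each → 10
  3 × C (aromatic): no H
  2 × C: 3 H each → 6
  2 × C: 1 H each → 2
  2 × N (aromatic): no H
  2 × O: no H
  1 × C (aromatic): 1 H
  1 × C: no H
  1 × Cl: no H
  Total hydrogens = 19.
Molecular formula: C14H19ClN2O2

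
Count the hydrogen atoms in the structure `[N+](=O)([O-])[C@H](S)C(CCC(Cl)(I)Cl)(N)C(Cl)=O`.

8

Hydrogens are implicit in SMILES; fill each atom to its normal valence:
  3 × C: no H
  3 × Cl: no H
  2 × C: 2 H each → 4
  2 × O: no H
  1 × C: 1 H
  1 × I: no H
  1 × N: 2 H
  1 × N (charge +1): no H
  1 × O (charge -1): no H
  1 × S: 1 H
  Total hydrogens = 8.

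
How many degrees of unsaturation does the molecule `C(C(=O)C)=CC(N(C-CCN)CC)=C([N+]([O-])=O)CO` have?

4

Molecular formula from the SMILES: C12H21N3O4.
DoU = (2C + 2 + N − H − X)/2 = (2·12 + 2 + 3 − 21 − 0)/2 = 8/2 = 4.
(Structurally: 0 ring(s) + 4 π bond(s) = 4.)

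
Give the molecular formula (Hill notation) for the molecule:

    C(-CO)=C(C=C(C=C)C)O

C8H12O2

Heavy atoms from the SMILES: 8 C, 2 O.
Implicit hydrogens by atom environment:
  3 × C: 1 H each → 3
  2 × C: 2 H each → 4
  2 × C: no H
  2 × O: 1 H each → 2
  1 × C: 3 H
  Total hydrogens = 12.
Molecular formula: C8H12O2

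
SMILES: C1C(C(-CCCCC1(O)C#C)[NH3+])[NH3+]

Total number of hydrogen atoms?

20

Hydrogens are implicit in SMILES; fill each atom to its normal valence:
  5 × C: 2 H each → 10
  3 × C: 1 H each → 3
  2 × C: no H
  2 × N (charge +1): 3 H each → 6
  1 × O: 1 H
  Total hydrogens = 20.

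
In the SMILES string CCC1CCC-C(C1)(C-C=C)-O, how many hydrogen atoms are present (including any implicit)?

Hydrogens are implicit in SMILES; fill each atom to its normal valence:
  7 × C: 2 H each → 14
  2 × C: 1 H each → 2
  1 × C: 3 H
  1 × C: no H
  1 × O: 1 H
  Total hydrogens = 20.

20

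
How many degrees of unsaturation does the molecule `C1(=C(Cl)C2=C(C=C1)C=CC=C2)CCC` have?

Molecular formula from the SMILES: C13H13Cl.
DoU = (2C + 2 + N − H − X)/2 = (2·13 + 2 + 0 − 13 − 1)/2 = 14/2 = 7.
(Structurally: 2 ring(s) + 5 π bond(s) = 7.)

7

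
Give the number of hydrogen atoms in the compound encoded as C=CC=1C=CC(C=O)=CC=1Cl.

7

Hydrogens are implicit in SMILES; fill each atom to its normal valence:
  3 × C (aromatic): 1 H each → 3
  3 × C (aromatic): no H
  2 × C: 1 H each → 2
  1 × C: 2 H
  1 × Cl: no H
  1 × O: no H
  Total hydrogens = 7.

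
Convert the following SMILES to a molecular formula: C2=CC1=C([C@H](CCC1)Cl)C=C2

Heavy atoms from the SMILES: 10 C, 1 Cl.
Implicit hydrogens by atom environment:
  4 × C (aromatic): 1 H each → 4
  3 × C: 2 H each → 6
  2 × C (aromatic): no H
  1 × C: 1 H
  1 × Cl: no H
  Total hydrogens = 11.
Molecular formula: C10H11Cl

C10H11Cl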